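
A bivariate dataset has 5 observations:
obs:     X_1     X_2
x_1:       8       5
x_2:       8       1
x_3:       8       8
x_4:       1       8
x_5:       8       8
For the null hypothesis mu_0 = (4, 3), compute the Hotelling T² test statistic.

Step 1 — sample mean vector:
  mean(X_1) = (8 + 8 + 8 + 1 + 8) / 5 = 33/5 = 6.6
  mean(X_2) = (5 + 1 + 8 + 8 + 8) / 5 = 30/5 = 6
  x̄ = (6.6, 6),  deviation x̄ - mu_0 = (6.6, 6) - (4, 3) = (2.6, 3).

Step 2 — sample covariance matrix, S[i,j] = (1/(n-1)) · Σ_k (x_{k,i} - mean_i) · (x_{k,j} - mean_j), divisor n-1 = 4:
  S[X_1,X_1] = ((1.4)·(1.4) + (1.4)·(1.4) + (1.4)·(1.4) + (-5.6)·(-5.6) + (1.4)·(1.4)) / 4 = 39.2/4 = 9.8
  S[X_1,X_2] = ((1.4)·(-1) + (1.4)·(-5) + (1.4)·(2) + (-5.6)·(2) + (1.4)·(2)) / 4 = -14/4 = -3.5
  S[X_2,X_2] = ((-1)·(-1) + (-5)·(-5) + (2)·(2) + (2)·(2) + (2)·(2)) / 4 = 38/4 = 9.5
  S = [[9.8, -3.5],
 [-3.5, 9.5]].

Step 3 — invert S. det(S) = 9.8·9.5 - (-3.5)² = 80.85.
  S^{-1} = (1/det) · [[d, -b], [-b, a]] = [[0.1175, 0.0433],
 [0.0433, 0.1212]].

Step 4 — quadratic form (x̄ - mu_0)^T · S^{-1} · (x̄ - mu_0):
  S^{-1} · (x̄ - mu_0) = (0.4354, 0.4762),
  (x̄ - mu_0)^T · [...] = (2.6)·(0.4354) + (3)·(0.4762) = 2.5605.

Step 5 — scale by n: T² = 5 · 2.5605 = 12.8027.

T² ≈ 12.8027


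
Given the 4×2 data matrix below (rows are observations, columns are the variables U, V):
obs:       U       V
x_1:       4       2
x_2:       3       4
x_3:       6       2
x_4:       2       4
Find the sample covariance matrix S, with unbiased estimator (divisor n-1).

Step 1 — column means:
  mean(U) = (4 + 3 + 6 + 2) / 4 = 15/4 = 3.75
  mean(V) = (2 + 4 + 2 + 4) / 4 = 12/4 = 3

Step 2 — sample covariance S[i,j] = (1/(n-1)) · Σ_k (x_{k,i} - mean_i) · (x_{k,j} - mean_j), with n-1 = 3.
  S[U,U] = ((0.25)·(0.25) + (-0.75)·(-0.75) + (2.25)·(2.25) + (-1.75)·(-1.75)) / 3 = 8.75/3 = 2.9167
  S[U,V] = ((0.25)·(-1) + (-0.75)·(1) + (2.25)·(-1) + (-1.75)·(1)) / 3 = -5/3 = -1.6667
  S[V,V] = ((-1)·(-1) + (1)·(1) + (-1)·(-1) + (1)·(1)) / 3 = 4/3 = 1.3333

S is symmetric (S[j,i] = S[i,j]). Assembling:

S = [[2.9167, -1.6667],
 [-1.6667, 1.3333]]


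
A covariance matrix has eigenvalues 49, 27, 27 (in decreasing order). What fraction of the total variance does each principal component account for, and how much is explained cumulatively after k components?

Step 1 — total variance = trace(Sigma) = Σ λ_i = 49 + 27 + 27 = 103.

Step 2 — fraction explained by component i = λ_i / Σ λ:
  PC1: 49/103 = 0.4757
  PC2: 27/103 = 0.2621
  PC3: 27/103 = 0.2621

Step 3 — cumulative fraction after k components = (λ_1 + ... + λ_k) / Σ λ:
  k = 1: 49/103 = 0.4757
  k = 2: (49 + 27)/103 = 76/103 = 0.7379
  k = 3: (49 + 27 + 27)/103 = 103/103 = 1

Summary (fraction, with percent):

explained: PC1 0.4757 (47.57%), PC2 0.2621 (26.21%), PC3 0.2621 (26.21%);  cumulative: 0.4757, 0.7379, 1


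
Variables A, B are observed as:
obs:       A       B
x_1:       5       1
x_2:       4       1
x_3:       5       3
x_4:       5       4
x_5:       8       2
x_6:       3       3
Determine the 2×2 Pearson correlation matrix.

Step 1 — column means:
  mean(A) = (5 + 4 + 5 + 5 + 8 + 3) / 6 = 30/6 = 5
  mean(B) = (1 + 1 + 3 + 4 + 2 + 3) / 6 = 14/6 = 2.3333

Step 2 — sample variances and covariances s[i,j] = (1/(n-1)) · Σ_k (x_{k,i} - mean_i) · (x_{k,j} - mean_j), with n-1 = 5:
  s[A,A] = ((0)·(0) + (-1)·(-1) + (0)·(0) + (0)·(0) + (3)·(3) + (-2)·(-2)) / 5 = 14/5 = 2.8
  s[A,B] = ((0)·(-1.3333) + (-1)·(-1.3333) + (0)·(0.6667) + (0)·(1.6667) + (3)·(-0.3333) + (-2)·(0.6667)) / 5 = -1/5 = -0.2
  s[B,B] = ((-1.3333)·(-1.3333) + (-1.3333)·(-1.3333) + (0.6667)·(0.6667) + (1.6667)·(1.6667) + (-0.3333)·(-0.3333) + (0.6667)·(0.6667)) / 5 = 7.3333/5 = 1.4667
  Sample standard deviations s_i = √(s[i,i]):
  s(A) = √(2.8) = 1.6733
  s(B) = √(1.4667) = 1.2111

Step 3 — r_{ij} = s_{ij} / (s_i · s_j):
  r[A,A] = 1 (diagonal).
  r[A,B] = -0.2 / (1.6733 · 1.2111) = -0.2 / 2.0265 = -0.0987
  r[B,B] = 1 (diagonal).

R is symmetric with unit diagonal. Assembling:

R = [[1, -0.0987],
 [-0.0987, 1]]


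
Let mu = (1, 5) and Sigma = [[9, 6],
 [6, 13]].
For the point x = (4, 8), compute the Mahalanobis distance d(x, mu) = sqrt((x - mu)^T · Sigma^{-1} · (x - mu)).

Step 1 — centre the observation: (x - mu) = (3, 3).

Step 2 — invert Sigma. det(Sigma) = 9·13 - (6)² = 81.
  Sigma^{-1} = (1/det) · [[d, -b], [-b, a]] = [[0.1605, -0.0741],
 [-0.0741, 0.1111]].

Step 3 — form the quadratic (x - mu)^T · Sigma^{-1} · (x - mu):
  Sigma^{-1} · (x - mu) = (0.2593, 0.1111).
  (x - mu)^T · [Sigma^{-1} · (x - mu)] = (3)·(0.2593) + (3)·(0.1111) = 1.1111.

Step 4 — take square root: d = √(1.1111) ≈ 1.0541.

d(x, mu) = √(1.1111) ≈ 1.0541


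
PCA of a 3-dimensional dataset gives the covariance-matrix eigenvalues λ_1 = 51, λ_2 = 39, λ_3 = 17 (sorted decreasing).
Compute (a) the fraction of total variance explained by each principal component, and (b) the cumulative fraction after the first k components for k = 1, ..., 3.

Step 1 — total variance = trace(Sigma) = Σ λ_i = 51 + 39 + 17 = 107.

Step 2 — fraction explained by component i = λ_i / Σ λ:
  PC1: 51/107 = 0.4766
  PC2: 39/107 = 0.3645
  PC3: 17/107 = 0.1589

Step 3 — cumulative fraction after k components = (λ_1 + ... + λ_k) / Σ λ:
  k = 1: 51/107 = 0.4766
  k = 2: (51 + 39)/107 = 90/107 = 0.8411
  k = 3: (51 + 39 + 17)/107 = 107/107 = 1

Summary (fraction, with percent):

explained: PC1 0.4766 (47.66%), PC2 0.3645 (36.45%), PC3 0.1589 (15.89%);  cumulative: 0.4766, 0.8411, 1


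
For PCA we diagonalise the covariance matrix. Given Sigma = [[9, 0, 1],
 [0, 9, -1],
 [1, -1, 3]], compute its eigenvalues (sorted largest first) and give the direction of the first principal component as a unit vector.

Step 1 — characteristic polynomial p(λ) = det(λI - Sigma) = λ³ - tr·λ² + c_1·λ - det, where tr = trace, c_1 = sum of the principal 2×2 minors, det = det(Sigma):
  tr = 9 + 9 + 3 = 21,
  c_1 = (9·9 - (0)²) + (9·3 - (1)²) + (9·3 - (-1)²) = 81 + 26 + 26 = 133,
  det = 9·(9·3 - (-1)²) - (0)·((0)·3 - (-1)·(1)) + (1)·((0)·(-1) - 9·(1)) = 9·(26) - (0)·(1) + (1)·(-9) = 225.
  So p(λ) = λ³ - 21λ² + 133λ - 225.
Step 2 — look for an integer root (rational root theorem: any rational root is an integer divisor of 225). Testing λ = 9:
  p(9) = 729 - 1701 + 1197 - 225 = 0  ✓
  Dividing out (λ - 9): p(λ) = (λ - 9)(λ² - 12λ + 25).
Step 3 — remaining eigenvalues from the quadratic λ² - 12λ + 25 = 0:
  Δ = 12² - 4·25 = 144 - 100 = 44,  λ = (12 ± √44)/2 = (12 ± 6.6332)/2 ≈ 9.3166 or 2.6834.
  Sorted: λ_1 = 9.3166,  λ_2 = 9,  λ_3 = 2.6834  (check: sum = 21 = tr ✓).

Step 4 — unit eigenvector for λ_1 ≈ 9.3166: v spans the null space of (Sigma - λ_1 I), whose rows are
  r_1 = (-0.3166, 0, 1),  r_2 = (0, -0.3166, -1),  r_3 = (1, -1, -6.3166).
  v is orthogonal to every row, so take v ∝ r_1 × r_2 = ((0)·(-1) - (1)·(-0.3166), (1)·(0) - (-0.3166)·(-1), (-0.3166)·(-0.3166) - (0)·(0)) ≈ (0.3166, -0.3166, 0.1003).
  Let u = (0.3166, -0.3166, 0.1003).
  ||u|| = √((0.3166)² + (-0.3166)² + (0.1003)²) = √(0.2106) ≈ 0.4589,  v_1 = u/||u|| ≈ (0.69, -0.69, 0.2185) (||v_1|| = 1).

λ_1 = 9.3166,  λ_2 = 9,  λ_3 = 2.6834;  v_1 ≈ (0.69, -0.69, 0.2185)


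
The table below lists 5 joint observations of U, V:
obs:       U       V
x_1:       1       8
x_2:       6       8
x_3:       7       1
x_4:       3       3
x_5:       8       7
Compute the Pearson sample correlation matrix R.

Step 1 — column means:
  mean(U) = (1 + 6 + 7 + 3 + 8) / 5 = 25/5 = 5
  mean(V) = (8 + 8 + 1 + 3 + 7) / 5 = 27/5 = 5.4

Step 2 — sample variances and covariances s[i,j] = (1/(n-1)) · Σ_k (x_{k,i} - mean_i) · (x_{k,j} - mean_j), with n-1 = 4:
  s[U,U] = ((-4)·(-4) + (1)·(1) + (2)·(2) + (-2)·(-2) + (3)·(3)) / 4 = 34/4 = 8.5
  s[U,V] = ((-4)·(2.6) + (1)·(2.6) + (2)·(-4.4) + (-2)·(-2.4) + (3)·(1.6)) / 4 = -7/4 = -1.75
  s[V,V] = ((2.6)·(2.6) + (2.6)·(2.6) + (-4.4)·(-4.4) + (-2.4)·(-2.4) + (1.6)·(1.6)) / 4 = 41.2/4 = 10.3
  Sample standard deviations s_i = √(s[i,i]):
  s(U) = √(8.5) = 2.9155
  s(V) = √(10.3) = 3.2094

Step 3 — r_{ij} = s_{ij} / (s_i · s_j):
  r[U,U] = 1 (diagonal).
  r[U,V] = -1.75 / (2.9155 · 3.2094) = -1.75 / 9.3568 = -0.187
  r[V,V] = 1 (diagonal).

R is symmetric with unit diagonal. Assembling:

R = [[1, -0.187],
 [-0.187, 1]]


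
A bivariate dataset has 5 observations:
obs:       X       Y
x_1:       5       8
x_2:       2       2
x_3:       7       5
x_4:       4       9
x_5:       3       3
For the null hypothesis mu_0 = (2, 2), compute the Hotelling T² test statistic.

Step 1 — sample mean vector:
  mean(X) = (5 + 2 + 7 + 4 + 3) / 5 = 21/5 = 4.2
  mean(Y) = (8 + 2 + 5 + 9 + 3) / 5 = 27/5 = 5.4
  x̄ = (4.2, 5.4),  deviation x̄ - mu_0 = (4.2, 5.4) - (2, 2) = (2.2, 3.4).

Step 2 — sample covariance matrix, S[i,j] = (1/(n-1)) · Σ_k (x_{k,i} - mean_i) · (x_{k,j} - mean_j), divisor n-1 = 4:
  S[X,X] = ((0.8)·(0.8) + (-2.2)·(-2.2) + (2.8)·(2.8) + (-0.2)·(-0.2) + (-1.2)·(-1.2)) / 4 = 14.8/4 = 3.7
  S[X,Y] = ((0.8)·(2.6) + (-2.2)·(-3.4) + (2.8)·(-0.4) + (-0.2)·(3.6) + (-1.2)·(-2.4)) / 4 = 10.6/4 = 2.65
  S[Y,Y] = ((2.6)·(2.6) + (-3.4)·(-3.4) + (-0.4)·(-0.4) + (3.6)·(3.6) + (-2.4)·(-2.4)) / 4 = 37.2/4 = 9.3
  S = [[3.7, 2.65],
 [2.65, 9.3]].

Step 3 — invert S. det(S) = 3.7·9.3 - (2.65)² = 27.3875.
  S^{-1} = (1/det) · [[d, -b], [-b, a]] = [[0.3396, -0.0968],
 [-0.0968, 0.1351]].

Step 4 — quadratic form (x̄ - mu_0)^T · S^{-1} · (x̄ - mu_0):
  S^{-1} · (x̄ - mu_0) = (0.4181, 0.2465),
  (x̄ - mu_0)^T · [...] = (2.2)·(0.4181) + (3.4)·(0.2465) = 1.7577.

Step 5 — scale by n: T² = 5 · 1.7577 = 8.7887.

T² ≈ 8.7887


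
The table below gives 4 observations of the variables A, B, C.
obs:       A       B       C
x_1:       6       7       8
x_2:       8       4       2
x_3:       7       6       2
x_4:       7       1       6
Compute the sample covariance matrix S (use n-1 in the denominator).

Step 1 — column means:
  mean(A) = (6 + 8 + 7 + 7) / 4 = 28/4 = 7
  mean(B) = (7 + 4 + 6 + 1) / 4 = 18/4 = 4.5
  mean(C) = (8 + 2 + 2 + 6) / 4 = 18/4 = 4.5

Step 2 — sample covariance S[i,j] = (1/(n-1)) · Σ_k (x_{k,i} - mean_i) · (x_{k,j} - mean_j), with n-1 = 3.
  S[A,A] = ((-1)·(-1) + (1)·(1) + (0)·(0) + (0)·(0)) / 3 = 2/3 = 0.6667
  S[A,B] = ((-1)·(2.5) + (1)·(-0.5) + (0)·(1.5) + (0)·(-3.5)) / 3 = -3/3 = -1
  S[A,C] = ((-1)·(3.5) + (1)·(-2.5) + (0)·(-2.5) + (0)·(1.5)) / 3 = -6/3 = -2
  S[B,B] = ((2.5)·(2.5) + (-0.5)·(-0.5) + (1.5)·(1.5) + (-3.5)·(-3.5)) / 3 = 21/3 = 7
  S[B,C] = ((2.5)·(3.5) + (-0.5)·(-2.5) + (1.5)·(-2.5) + (-3.5)·(1.5)) / 3 = 1/3 = 0.3333
  S[C,C] = ((3.5)·(3.5) + (-2.5)·(-2.5) + (-2.5)·(-2.5) + (1.5)·(1.5)) / 3 = 27/3 = 9

S is symmetric (S[j,i] = S[i,j]). Assembling:

S = [[0.6667, -1, -2],
 [-1, 7, 0.3333],
 [-2, 0.3333, 9]]


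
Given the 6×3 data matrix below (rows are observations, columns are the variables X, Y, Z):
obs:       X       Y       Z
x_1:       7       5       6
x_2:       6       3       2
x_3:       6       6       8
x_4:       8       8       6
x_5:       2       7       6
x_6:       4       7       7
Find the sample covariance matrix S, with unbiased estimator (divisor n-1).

Step 1 — column means:
  mean(X) = (7 + 6 + 6 + 8 + 2 + 4) / 6 = 33/6 = 5.5
  mean(Y) = (5 + 3 + 6 + 8 + 7 + 7) / 6 = 36/6 = 6
  mean(Z) = (6 + 2 + 8 + 6 + 6 + 7) / 6 = 35/6 = 5.8333

Step 2 — sample covariance S[i,j] = (1/(n-1)) · Σ_k (x_{k,i} - mean_i) · (x_{k,j} - mean_j), with n-1 = 5.
  S[X,X] = ((1.5)·(1.5) + (0.5)·(0.5) + (0.5)·(0.5) + (2.5)·(2.5) + (-3.5)·(-3.5) + (-1.5)·(-1.5)) / 5 = 23.5/5 = 4.7
  S[X,Y] = ((1.5)·(-1) + (0.5)·(-3) + (0.5)·(0) + (2.5)·(2) + (-3.5)·(1) + (-1.5)·(1)) / 5 = -3/5 = -0.6
  S[X,Z] = ((1.5)·(0.1667) + (0.5)·(-3.8333) + (0.5)·(2.1667) + (2.5)·(0.1667) + (-3.5)·(0.1667) + (-1.5)·(1.1667)) / 5 = -2.5/5 = -0.5
  S[Y,Y] = ((-1)·(-1) + (-3)·(-3) + (0)·(0) + (2)·(2) + (1)·(1) + (1)·(1)) / 5 = 16/5 = 3.2
  S[Y,Z] = ((-1)·(0.1667) + (-3)·(-3.8333) + (0)·(2.1667) + (2)·(0.1667) + (1)·(0.1667) + (1)·(1.1667)) / 5 = 13/5 = 2.6
  S[Z,Z] = ((0.1667)·(0.1667) + (-3.8333)·(-3.8333) + (2.1667)·(2.1667) + (0.1667)·(0.1667) + (0.1667)·(0.1667) + (1.1667)·(1.1667)) / 5 = 20.8333/5 = 4.1667

S is symmetric (S[j,i] = S[i,j]). Assembling:

S = [[4.7, -0.6, -0.5],
 [-0.6, 3.2, 2.6],
 [-0.5, 2.6, 4.1667]]


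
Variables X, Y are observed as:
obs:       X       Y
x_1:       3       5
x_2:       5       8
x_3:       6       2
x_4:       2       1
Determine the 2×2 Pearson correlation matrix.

Step 1 — column means:
  mean(X) = (3 + 5 + 6 + 2) / 4 = 16/4 = 4
  mean(Y) = (5 + 8 + 2 + 1) / 4 = 16/4 = 4

Step 2 — sample variances and covariances s[i,j] = (1/(n-1)) · Σ_k (x_{k,i} - mean_i) · (x_{k,j} - mean_j), with n-1 = 3:
  s[X,X] = ((-1)·(-1) + (1)·(1) + (2)·(2) + (-2)·(-2)) / 3 = 10/3 = 3.3333
  s[X,Y] = ((-1)·(1) + (1)·(4) + (2)·(-2) + (-2)·(-3)) / 3 = 5/3 = 1.6667
  s[Y,Y] = ((1)·(1) + (4)·(4) + (-2)·(-2) + (-3)·(-3)) / 3 = 30/3 = 10
  Sample standard deviations s_i = √(s[i,i]):
  s(X) = √(3.3333) = 1.8257
  s(Y) = √(10) = 3.1623

Step 3 — r_{ij} = s_{ij} / (s_i · s_j):
  r[X,X] = 1 (diagonal).
  r[X,Y] = 1.6667 / (1.8257 · 3.1623) = 1.6667 / 5.7735 = 0.2887
  r[Y,Y] = 1 (diagonal).

R is symmetric with unit diagonal. Assembling:

R = [[1, 0.2887],
 [0.2887, 1]]


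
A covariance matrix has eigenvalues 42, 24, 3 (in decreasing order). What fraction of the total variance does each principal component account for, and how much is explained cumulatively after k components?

Step 1 — total variance = trace(Sigma) = Σ λ_i = 42 + 24 + 3 = 69.

Step 2 — fraction explained by component i = λ_i / Σ λ:
  PC1: 42/69 = 0.6087
  PC2: 24/69 = 0.3478
  PC3: 3/69 = 0.0435

Step 3 — cumulative fraction after k components = (λ_1 + ... + λ_k) / Σ λ:
  k = 1: 42/69 = 0.6087
  k = 2: (42 + 24)/69 = 66/69 = 0.9565
  k = 3: (42 + 24 + 3)/69 = 69/69 = 1

Summary (fraction, with percent):

explained: PC1 0.6087 (60.87%), PC2 0.3478 (34.78%), PC3 0.0435 (4.35%);  cumulative: 0.6087, 0.9565, 1


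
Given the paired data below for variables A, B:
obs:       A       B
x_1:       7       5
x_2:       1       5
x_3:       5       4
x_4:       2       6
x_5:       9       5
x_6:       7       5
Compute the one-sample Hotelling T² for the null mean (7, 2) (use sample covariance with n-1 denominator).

Step 1 — sample mean vector:
  mean(A) = (7 + 1 + 5 + 2 + 9 + 7) / 6 = 31/6 = 5.1667
  mean(B) = (5 + 5 + 4 + 6 + 5 + 5) / 6 = 30/6 = 5
  x̄ = (5.1667, 5),  deviation x̄ - mu_0 = (5.1667, 5) - (7, 2) = (-1.8333, 3).

Step 2 — sample covariance matrix, S[i,j] = (1/(n-1)) · Σ_k (x_{k,i} - mean_i) · (x_{k,j} - mean_j), divisor n-1 = 5:
  S[A,A] = ((1.8333)·(1.8333) + (-4.1667)·(-4.1667) + (-0.1667)·(-0.1667) + (-3.1667)·(-3.1667) + (3.8333)·(3.8333) + (1.8333)·(1.8333)) / 5 = 48.8333/5 = 9.7667
  S[A,B] = ((1.8333)·(0) + (-4.1667)·(0) + (-0.1667)·(-1) + (-3.1667)·(1) + (3.8333)·(0) + (1.8333)·(0)) / 5 = -3/5 = -0.6
  S[B,B] = ((0)·(0) + (0)·(0) + (-1)·(-1) + (1)·(1) + (0)·(0) + (0)·(0)) / 5 = 2/5 = 0.4
  S = [[9.7667, -0.6],
 [-0.6, 0.4]].

Step 3 — invert S. det(S) = 9.7667·0.4 - (-0.6)² = 3.5467.
  S^{-1} = (1/det) · [[d, -b], [-b, a]] = [[0.1128, 0.1692],
 [0.1692, 2.7538]].

Step 4 — quadratic form (x̄ - mu_0)^T · S^{-1} · (x̄ - mu_0):
  S^{-1} · (x̄ - mu_0) = (0.3008, 7.9511),
  (x̄ - mu_0)^T · [...] = (-1.8333)·(0.3008) + (3)·(7.9511) = 23.302.

Step 5 — scale by n: T² = 6 · 23.302 = 139.812.

T² ≈ 139.812


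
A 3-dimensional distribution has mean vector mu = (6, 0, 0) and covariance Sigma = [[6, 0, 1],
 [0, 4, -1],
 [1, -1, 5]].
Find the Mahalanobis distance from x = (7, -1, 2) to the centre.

Step 1 — centre the observation: (x - mu) = (1, -1, 2).

Step 2 — invert Sigma (cofactor / det for 3×3, or solve directly):
  Sigma^{-1} = [[0.1727, -0.0091, -0.0364],
 [-0.0091, 0.2636, 0.0545],
 [-0.0364, 0.0545, 0.2182]].

Step 3 — form the quadratic (x - mu)^T · Sigma^{-1} · (x - mu):
  Sigma^{-1} · (x - mu) = (0.1091, -0.1636, 0.3455).
  (x - mu)^T · [Sigma^{-1} · (x - mu)] = (1)·(0.1091) + (-1)·(-0.1636) + (2)·(0.3455) = 0.9636.

Step 4 — take square root: d = √(0.9636) ≈ 0.9816.

d(x, mu) = √(0.9636) ≈ 0.9816


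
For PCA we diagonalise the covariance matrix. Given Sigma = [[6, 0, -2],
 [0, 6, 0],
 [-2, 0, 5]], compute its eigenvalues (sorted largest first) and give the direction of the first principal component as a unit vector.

Step 1 — characteristic polynomial p(λ) = det(λI - Sigma) = λ³ - tr·λ² + c_1·λ - det, where tr = trace, c_1 = sum of the principal 2×2 minors, det = det(Sigma):
  tr = 6 + 6 + 5 = 17,
  c_1 = (6·6 - (0)²) + (6·5 - (-2)²) + (6·5 - (0)²) = 36 + 26 + 30 = 92,
  det = 6·(6·5 - (0)²) - (0)·((0)·5 - (0)·(-2)) + (-2)·((0)·(0) - 6·(-2)) = 6·(30) - (0)·(0) + (-2)·(12) = 156.
  So p(λ) = λ³ - 17λ² + 92λ - 156.
Step 2 — look for an integer root (rational root theorem: any rational root is an integer divisor of 156). Testing λ = 6:
  p(6) = 216 - 612 + 552 - 156 = 0  ✓
  Dividing out (λ - 6): p(λ) = (λ - 6)(λ² - 11λ + 26).
Step 3 — remaining eigenvalues from the quadratic λ² - 11λ + 26 = 0:
  Δ = 11² - 4·26 = 121 - 104 = 17,  λ = (11 ± √17)/2 = (11 ± 4.1231)/2 ≈ 7.5616 or 3.4384.
  Sorted: λ_1 = 7.5616,  λ_2 = 6,  λ_3 = 3.4384  (check: sum = 17 = tr ✓).

Step 4 — unit eigenvector for λ_1 ≈ 7.5616: v spans the null space of (Sigma - λ_1 I), whose rows are
  r_1 = (-1.5616, 0, -2),  r_2 = (0, -1.5616, 0),  r_3 = (-2, 0, -2.5616).
  v is orthogonal to every row, so take v ∝ r_1 × r_2 = ((0)·(0) - (-2)·(-1.5616), (-2)·(0) - (-1.5616)·(0), (-1.5616)·(-1.5616) - (0)·(0)) ≈ (-3.1231, 0, 2.4384).
  Rescale (multiply by -1 so the first nonzero entry is positive): u = (3.1231, 0, -2.4384).
  ||u|| = √((3.1231)² + (0)² + (-2.4384)²) = √(15.6998) ≈ 3.9623,  v_1 = u/||u|| ≈ (0.7882, 0, -0.6154) (||v_1|| = 1).

λ_1 = 7.5616,  λ_2 = 6,  λ_3 = 3.4384;  v_1 ≈ (0.7882, 0, -0.6154)


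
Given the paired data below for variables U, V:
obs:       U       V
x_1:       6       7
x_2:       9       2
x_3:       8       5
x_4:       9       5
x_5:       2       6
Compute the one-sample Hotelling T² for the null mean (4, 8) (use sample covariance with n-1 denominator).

Step 1 — sample mean vector:
  mean(U) = (6 + 9 + 8 + 9 + 2) / 5 = 34/5 = 6.8
  mean(V) = (7 + 2 + 5 + 5 + 6) / 5 = 25/5 = 5
  x̄ = (6.8, 5),  deviation x̄ - mu_0 = (6.8, 5) - (4, 8) = (2.8, -3).

Step 2 — sample covariance matrix, S[i,j] = (1/(n-1)) · Σ_k (x_{k,i} - mean_i) · (x_{k,j} - mean_j), divisor n-1 = 4:
  S[U,U] = ((-0.8)·(-0.8) + (2.2)·(2.2) + (1.2)·(1.2) + (2.2)·(2.2) + (-4.8)·(-4.8)) / 4 = 34.8/4 = 8.7
  S[U,V] = ((-0.8)·(2) + (2.2)·(-3) + (1.2)·(0) + (2.2)·(0) + (-4.8)·(1)) / 4 = -13/4 = -3.25
  S[V,V] = ((2)·(2) + (-3)·(-3) + (0)·(0) + (0)·(0) + (1)·(1)) / 4 = 14/4 = 3.5
  S = [[8.7, -3.25],
 [-3.25, 3.5]].

Step 3 — invert S. det(S) = 8.7·3.5 - (-3.25)² = 19.8875.
  S^{-1} = (1/det) · [[d, -b], [-b, a]] = [[0.176, 0.1634],
 [0.1634, 0.4375]].

Step 4 — quadratic form (x̄ - mu_0)^T · S^{-1} · (x̄ - mu_0):
  S^{-1} · (x̄ - mu_0) = (0.0025, -0.8548),
  (x̄ - mu_0)^T · [...] = (2.8)·(0.0025) + (-3)·(-0.8548) = 2.5715.

Step 5 — scale by n: T² = 5 · 2.5715 = 12.8573.

T² ≈ 12.8573


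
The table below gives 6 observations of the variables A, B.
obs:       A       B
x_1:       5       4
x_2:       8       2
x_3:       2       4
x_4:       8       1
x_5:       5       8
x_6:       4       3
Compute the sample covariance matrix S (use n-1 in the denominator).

Step 1 — column means:
  mean(A) = (5 + 8 + 2 + 8 + 5 + 4) / 6 = 32/6 = 5.3333
  mean(B) = (4 + 2 + 4 + 1 + 8 + 3) / 6 = 22/6 = 3.6667

Step 2 — sample covariance S[i,j] = (1/(n-1)) · Σ_k (x_{k,i} - mean_i) · (x_{k,j} - mean_j), with n-1 = 5.
  S[A,A] = ((-0.3333)·(-0.3333) + (2.6667)·(2.6667) + (-3.3333)·(-3.3333) + (2.6667)·(2.6667) + (-0.3333)·(-0.3333) + (-1.3333)·(-1.3333)) / 5 = 27.3333/5 = 5.4667
  S[A,B] = ((-0.3333)·(0.3333) + (2.6667)·(-1.6667) + (-3.3333)·(0.3333) + (2.6667)·(-2.6667) + (-0.3333)·(4.3333) + (-1.3333)·(-0.6667)) / 5 = -13.3333/5 = -2.6667
  S[B,B] = ((0.3333)·(0.3333) + (-1.6667)·(-1.6667) + (0.3333)·(0.3333) + (-2.6667)·(-2.6667) + (4.3333)·(4.3333) + (-0.6667)·(-0.6667)) / 5 = 29.3333/5 = 5.8667

S is symmetric (S[j,i] = S[i,j]). Assembling:

S = [[5.4667, -2.6667],
 [-2.6667, 5.8667]]


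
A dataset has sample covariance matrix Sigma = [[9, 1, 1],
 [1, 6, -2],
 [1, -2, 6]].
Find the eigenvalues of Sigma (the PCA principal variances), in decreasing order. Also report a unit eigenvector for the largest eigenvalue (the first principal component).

Step 1 — characteristic polynomial p(λ) = det(λI - Sigma) = λ³ - tr·λ² + c_1·λ - det, where tr = trace, c_1 = sum of the principal 2×2 minors, det = det(Sigma):
  tr = 9 + 6 + 6 = 21,
  c_1 = (9·6 - (1)²) + (9·6 - (1)²) + (6·6 - (-2)²) = 53 + 53 + 32 = 138,
  det = 9·(6·6 - (-2)²) - (1)·((1)·6 - (-2)·(1)) + (1)·((1)·(-2) - 6·(1)) = 9·(32) - (1)·(8) + (1)·(-8) = 272.
  So p(λ) = λ³ - 21λ² + 138λ - 272.
Step 2 — look for an integer root (rational root theorem: any rational root is an integer divisor of 272). Testing λ = 8:
  p(8) = 512 - 1344 + 1104 - 272 = 0  ✓
  Dividing out (λ - 8): p(λ) = (λ - 8)(λ² - 13λ + 34).
Step 3 — remaining eigenvalues from the quadratic λ² - 13λ + 34 = 0:
  Δ = 13² - 4·34 = 169 - 136 = 33,  λ = (13 ± √33)/2 = (13 ± 5.7446)/2 ≈ 9.3723 or 3.6277.
  Sorted: λ_1 = 9.3723,  λ_2 = 8,  λ_3 = 3.6277  (check: sum = 21 = tr ✓).

Step 4 — unit eigenvector for λ_1 ≈ 9.3723: v spans the null space of (Sigma - λ_1 I), whose rows are
  r_1 = (-0.3723, 1, 1),  r_2 = (1, -3.3723, -2),  r_3 = (1, -2, -3.3723).
  v is orthogonal to every row, so take v ∝ r_1 × r_2 = ((1)·(-2) - (1)·(-3.3723), (1)·(1) - (-0.3723)·(-2), (-0.3723)·(-3.3723) - (1)·(1)) ≈ (1.3723, 0.2554, 0.2554).
  Let u = (1.3723, 0.2554, 0.2554).
  ||u|| = √((1.3723)² + (0.2554)² + (0.2554)²) = √(2.0137) ≈ 1.419,  v_1 = u/||u|| ≈ (0.9671, 0.18, 0.18) (||v_1|| = 1).

λ_1 = 9.3723,  λ_2 = 8,  λ_3 = 3.6277;  v_1 ≈ (0.9671, 0.18, 0.18)


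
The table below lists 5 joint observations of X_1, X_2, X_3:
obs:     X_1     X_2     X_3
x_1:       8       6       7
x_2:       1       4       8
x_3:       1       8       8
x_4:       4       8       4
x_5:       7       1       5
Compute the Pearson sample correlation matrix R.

Step 1 — column means:
  mean(X_1) = (8 + 1 + 1 + 4 + 7) / 5 = 21/5 = 4.2
  mean(X_2) = (6 + 4 + 8 + 8 + 1) / 5 = 27/5 = 5.4
  mean(X_3) = (7 + 8 + 8 + 4 + 5) / 5 = 32/5 = 6.4

Step 2 — sample variances and covariances s[i,j] = (1/(n-1)) · Σ_k (x_{k,i} - mean_i) · (x_{k,j} - mean_j), with n-1 = 4:
  s[X_1,X_1] = ((3.8)·(3.8) + (-3.2)·(-3.2) + (-3.2)·(-3.2) + (-0.2)·(-0.2) + (2.8)·(2.8)) / 4 = 42.8/4 = 10.7
  s[X_1,X_2] = ((3.8)·(0.6) + (-3.2)·(-1.4) + (-3.2)·(2.6) + (-0.2)·(2.6) + (2.8)·(-4.4)) / 4 = -14.4/4 = -3.6
  s[X_1,X_3] = ((3.8)·(0.6) + (-3.2)·(1.6) + (-3.2)·(1.6) + (-0.2)·(-2.4) + (2.8)·(-1.4)) / 4 = -11.4/4 = -2.85
  s[X_2,X_2] = ((0.6)·(0.6) + (-1.4)·(-1.4) + (2.6)·(2.6) + (2.6)·(2.6) + (-4.4)·(-4.4)) / 4 = 35.2/4 = 8.8
  s[X_2,X_3] = ((0.6)·(0.6) + (-1.4)·(1.6) + (2.6)·(1.6) + (2.6)·(-2.4) + (-4.4)·(-1.4)) / 4 = 2.2/4 = 0.55
  s[X_3,X_3] = ((0.6)·(0.6) + (1.6)·(1.6) + (1.6)·(1.6) + (-2.4)·(-2.4) + (-1.4)·(-1.4)) / 4 = 13.2/4 = 3.3
  Sample standard deviations s_i = √(s[i,i]):
  s(X_1) = √(10.7) = 3.2711
  s(X_2) = √(8.8) = 2.9665
  s(X_3) = √(3.3) = 1.8166

Step 3 — r_{ij} = s_{ij} / (s_i · s_j):
  r[X_1,X_1] = 1 (diagonal).
  r[X_1,X_2] = -3.6 / (3.2711 · 2.9665) = -3.6 / 9.7036 = -0.371
  r[X_1,X_3] = -2.85 / (3.2711 · 1.8166) = -2.85 / 5.9422 = -0.4796
  r[X_2,X_2] = 1 (diagonal).
  r[X_2,X_3] = 0.55 / (2.9665 · 1.8166) = 0.55 / 5.3889 = 0.1021
  r[X_3,X_3] = 1 (diagonal).

R is symmetric with unit diagonal. Assembling:

R = [[1, -0.371, -0.4796],
 [-0.371, 1, 0.1021],
 [-0.4796, 0.1021, 1]]


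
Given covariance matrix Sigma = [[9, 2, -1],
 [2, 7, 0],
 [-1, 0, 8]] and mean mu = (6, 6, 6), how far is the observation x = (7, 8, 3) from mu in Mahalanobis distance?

Step 1 — centre the observation: (x - mu) = (1, 2, -3).

Step 2 — invert Sigma (cofactor / det for 3×3, or solve directly):
  Sigma^{-1} = [[0.1204, -0.0344, 0.0151],
 [-0.0344, 0.1527, -0.0043],
 [0.0151, -0.0043, 0.1269]].

Step 3 — form the quadratic (x - mu)^T · Sigma^{-1} · (x - mu):
  Sigma^{-1} · (x - mu) = (0.0065, 0.2839, -0.3742).
  (x - mu)^T · [Sigma^{-1} · (x - mu)] = (1)·(0.0065) + (2)·(0.2839) + (-3)·(-0.3742) = 1.6968.

Step 4 — take square root: d = √(1.6968) ≈ 1.3026.

d(x, mu) = √(1.6968) ≈ 1.3026


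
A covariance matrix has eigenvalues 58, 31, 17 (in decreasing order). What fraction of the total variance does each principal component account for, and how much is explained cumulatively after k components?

Step 1 — total variance = trace(Sigma) = Σ λ_i = 58 + 31 + 17 = 106.

Step 2 — fraction explained by component i = λ_i / Σ λ:
  PC1: 58/106 = 0.5472
  PC2: 31/106 = 0.2925
  PC3: 17/106 = 0.1604

Step 3 — cumulative fraction after k components = (λ_1 + ... + λ_k) / Σ λ:
  k = 1: 58/106 = 0.5472
  k = 2: (58 + 31)/106 = 89/106 = 0.8396
  k = 3: (58 + 31 + 17)/106 = 106/106 = 1

Summary (fraction, with percent):

explained: PC1 0.5472 (54.72%), PC2 0.2925 (29.25%), PC3 0.1604 (16.04%);  cumulative: 0.5472, 0.8396, 1


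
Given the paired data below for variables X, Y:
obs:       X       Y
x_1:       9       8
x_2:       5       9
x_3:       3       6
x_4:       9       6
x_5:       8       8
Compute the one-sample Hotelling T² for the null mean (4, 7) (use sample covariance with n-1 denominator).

Step 1 — sample mean vector:
  mean(X) = (9 + 5 + 3 + 9 + 8) / 5 = 34/5 = 6.8
  mean(Y) = (8 + 9 + 6 + 6 + 8) / 5 = 37/5 = 7.4
  x̄ = (6.8, 7.4),  deviation x̄ - mu_0 = (6.8, 7.4) - (4, 7) = (2.8, 0.4).

Step 2 — sample covariance matrix, S[i,j] = (1/(n-1)) · Σ_k (x_{k,i} - mean_i) · (x_{k,j} - mean_j), divisor n-1 = 4:
  S[X,X] = ((2.2)·(2.2) + (-1.8)·(-1.8) + (-3.8)·(-3.8) + (2.2)·(2.2) + (1.2)·(1.2)) / 4 = 28.8/4 = 7.2
  S[X,Y] = ((2.2)·(0.6) + (-1.8)·(1.6) + (-3.8)·(-1.4) + (2.2)·(-1.4) + (1.2)·(0.6)) / 4 = 1.4/4 = 0.35
  S[Y,Y] = ((0.6)·(0.6) + (1.6)·(1.6) + (-1.4)·(-1.4) + (-1.4)·(-1.4) + (0.6)·(0.6)) / 4 = 7.2/4 = 1.8
  S = [[7.2, 0.35],
 [0.35, 1.8]].

Step 3 — invert S. det(S) = 7.2·1.8 - (0.35)² = 12.8375.
  S^{-1} = (1/det) · [[d, -b], [-b, a]] = [[0.1402, -0.0273],
 [-0.0273, 0.5609]].

Step 4 — quadratic form (x̄ - mu_0)^T · S^{-1} · (x̄ - mu_0):
  S^{-1} · (x̄ - mu_0) = (0.3817, 0.148),
  (x̄ - mu_0)^T · [...] = (2.8)·(0.3817) + (0.4)·(0.148) = 1.1279.

Step 5 — scale by n: T² = 5 · 1.1279 = 5.6397.

T² ≈ 5.6397


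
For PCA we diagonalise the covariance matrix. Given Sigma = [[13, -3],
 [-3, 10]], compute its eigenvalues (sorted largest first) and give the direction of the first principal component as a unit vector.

Step 1 — characteristic polynomial of 2×2 Sigma:
  det(Sigma - λI) = λ² - trace · λ + det = 0.
  trace = 13 + 10 = 23, det = 13·10 - (-3)² = 121.
Step 2 — discriminant:
  Δ = trace² - 4·det = 529 - 484 = 45.
Step 3 — eigenvalues:
  λ = (trace ± √Δ)/2 = (23 ± 6.7082)/2,
  λ_1 = 14.8541,  λ_2 = 8.1459.

Step 4 — unit eigenvector for λ_1: solve (Sigma - λ_1 I)v = 0. First row:
  (13 - 14.8541)·v_x + (-3)·v_y = 0, i.e. (-1.8541)·v_x + (-3)·v_y = 0,
  so v ∝ (b, λ_1 - a) = (-3, 1.8541); multiply by -1 so the first entry is positive: u = (3, -1.8541).
  ||u|| = √((3)² + (-1.8541)²) = √(12.4377) ≈ 3.5267,
  v_1 = u/||u|| ≈ (0.8507, -0.5257) (||v_1|| = 1).

λ_1 = 14.8541,  λ_2 = 8.1459;  v_1 ≈ (0.8507, -0.5257)


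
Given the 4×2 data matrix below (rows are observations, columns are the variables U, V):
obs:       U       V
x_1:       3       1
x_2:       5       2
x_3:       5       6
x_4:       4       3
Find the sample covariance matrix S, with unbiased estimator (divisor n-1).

Step 1 — column means:
  mean(U) = (3 + 5 + 5 + 4) / 4 = 17/4 = 4.25
  mean(V) = (1 + 2 + 6 + 3) / 4 = 12/4 = 3

Step 2 — sample covariance S[i,j] = (1/(n-1)) · Σ_k (x_{k,i} - mean_i) · (x_{k,j} - mean_j), with n-1 = 3.
  S[U,U] = ((-1.25)·(-1.25) + (0.75)·(0.75) + (0.75)·(0.75) + (-0.25)·(-0.25)) / 3 = 2.75/3 = 0.9167
  S[U,V] = ((-1.25)·(-2) + (0.75)·(-1) + (0.75)·(3) + (-0.25)·(0)) / 3 = 4/3 = 1.3333
  S[V,V] = ((-2)·(-2) + (-1)·(-1) + (3)·(3) + (0)·(0)) / 3 = 14/3 = 4.6667

S is symmetric (S[j,i] = S[i,j]). Assembling:

S = [[0.9167, 1.3333],
 [1.3333, 4.6667]]


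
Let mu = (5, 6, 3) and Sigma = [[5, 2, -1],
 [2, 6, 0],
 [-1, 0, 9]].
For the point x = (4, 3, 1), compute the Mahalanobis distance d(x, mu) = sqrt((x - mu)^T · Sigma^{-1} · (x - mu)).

Step 1 — centre the observation: (x - mu) = (-1, -3, -2).

Step 2 — invert Sigma (cofactor / det for 3×3, or solve directly):
  Sigma^{-1} = [[0.2368, -0.0789, 0.0263],
 [-0.0789, 0.193, -0.0088],
 [0.0263, -0.0088, 0.114]].

Step 3 — form the quadratic (x - mu)^T · Sigma^{-1} · (x - mu):
  Sigma^{-1} · (x - mu) = (-0.0526, -0.4825, -0.2281).
  (x - mu)^T · [Sigma^{-1} · (x - mu)] = (-1)·(-0.0526) + (-3)·(-0.4825) + (-2)·(-0.2281) = 1.9561.

Step 4 — take square root: d = √(1.9561) ≈ 1.3986.

d(x, mu) = √(1.9561) ≈ 1.3986


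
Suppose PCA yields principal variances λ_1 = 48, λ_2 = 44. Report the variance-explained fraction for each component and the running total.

Step 1 — total variance = trace(Sigma) = Σ λ_i = 48 + 44 = 92.

Step 2 — fraction explained by component i = λ_i / Σ λ:
  PC1: 48/92 = 0.5217
  PC2: 44/92 = 0.4783

Step 3 — cumulative fraction after k components = (λ_1 + ... + λ_k) / Σ λ:
  k = 1: 48/92 = 0.5217
  k = 2: (48 + 44)/92 = 92/92 = 1

Summary (fraction, with percent):

explained: PC1 0.5217 (52.17%), PC2 0.4783 (47.83%);  cumulative: 0.5217, 1


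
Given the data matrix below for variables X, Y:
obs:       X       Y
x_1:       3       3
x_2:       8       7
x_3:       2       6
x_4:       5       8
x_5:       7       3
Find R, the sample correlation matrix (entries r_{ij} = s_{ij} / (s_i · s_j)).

Step 1 — column means:
  mean(X) = (3 + 8 + 2 + 5 + 7) / 5 = 25/5 = 5
  mean(Y) = (3 + 7 + 6 + 8 + 3) / 5 = 27/5 = 5.4

Step 2 — sample variances and covariances s[i,j] = (1/(n-1)) · Σ_k (x_{k,i} - mean_i) · (x_{k,j} - mean_j), with n-1 = 4:
  s[X,X] = ((-2)·(-2) + (3)·(3) + (-3)·(-3) + (0)·(0) + (2)·(2)) / 4 = 26/4 = 6.5
  s[X,Y] = ((-2)·(-2.4) + (3)·(1.6) + (-3)·(0.6) + (0)·(2.6) + (2)·(-2.4)) / 4 = 3/4 = 0.75
  s[Y,Y] = ((-2.4)·(-2.4) + (1.6)·(1.6) + (0.6)·(0.6) + (2.6)·(2.6) + (-2.4)·(-2.4)) / 4 = 21.2/4 = 5.3
  Sample standard deviations s_i = √(s[i,i]):
  s(X) = √(6.5) = 2.5495
  s(Y) = √(5.3) = 2.3022

Step 3 — r_{ij} = s_{ij} / (s_i · s_j):
  r[X,X] = 1 (diagonal).
  r[X,Y] = 0.75 / (2.5495 · 2.3022) = 0.75 / 5.8694 = 0.1278
  r[Y,Y] = 1 (diagonal).

R is symmetric with unit diagonal. Assembling:

R = [[1, 0.1278],
 [0.1278, 1]]


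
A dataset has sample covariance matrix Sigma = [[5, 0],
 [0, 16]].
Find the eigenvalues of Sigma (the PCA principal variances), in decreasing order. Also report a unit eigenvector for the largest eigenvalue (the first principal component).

Step 1 — characteristic polynomial of 2×2 Sigma:
  det(Sigma - λI) = λ² - trace · λ + det = 0.
  trace = 5 + 16 = 21, det = 5·16 - (0)² = 80.
Step 2 — discriminant:
  Δ = trace² - 4·det = 441 - 320 = 121.
Step 3 — eigenvalues:
  λ = (trace ± √Δ)/2 = (21 ± 11)/2,
  λ_1 = 16,  λ_2 = 5.

Step 4 — unit eigenvector for λ_1: Sigma is diagonal, so its eigenvectors are the coordinate axes. λ_1 = 16 is the diagonal entry on the second coordinate axis, hence
  v_1 = (0, 1) (||v_1|| = 1).

λ_1 = 16,  λ_2 = 5;  v_1 ≈ (0, 1)


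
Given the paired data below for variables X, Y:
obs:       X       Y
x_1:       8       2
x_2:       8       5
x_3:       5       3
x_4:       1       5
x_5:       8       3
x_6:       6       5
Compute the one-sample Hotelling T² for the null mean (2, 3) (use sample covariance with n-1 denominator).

Step 1 — sample mean vector:
  mean(X) = (8 + 8 + 5 + 1 + 8 + 6) / 6 = 36/6 = 6
  mean(Y) = (2 + 5 + 3 + 5 + 3 + 5) / 6 = 23/6 = 3.8333
  x̄ = (6, 3.8333),  deviation x̄ - mu_0 = (6, 3.8333) - (2, 3) = (4, 0.8333).

Step 2 — sample covariance matrix, S[i,j] = (1/(n-1)) · Σ_k (x_{k,i} - mean_i) · (x_{k,j} - mean_j), divisor n-1 = 5:
  S[X,X] = ((2)·(2) + (2)·(2) + (-1)·(-1) + (-5)·(-5) + (2)·(2) + (0)·(0)) / 5 = 38/5 = 7.6
  S[X,Y] = ((2)·(-1.8333) + (2)·(1.1667) + (-1)·(-0.8333) + (-5)·(1.1667) + (2)·(-0.8333) + (0)·(1.1667)) / 5 = -8/5 = -1.6
  S[Y,Y] = ((-1.8333)·(-1.8333) + (1.1667)·(1.1667) + (-0.8333)·(-0.8333) + (1.1667)·(1.1667) + (-0.8333)·(-0.8333) + (1.1667)·(1.1667)) / 5 = 8.8333/5 = 1.7667
  S = [[7.6, -1.6],
 [-1.6, 1.7667]].

Step 3 — invert S. det(S) = 7.6·1.7667 - (-1.6)² = 10.8667.
  S^{-1} = (1/det) · [[d, -b], [-b, a]] = [[0.1626, 0.1472],
 [0.1472, 0.6994]].

Step 4 — quadratic form (x̄ - mu_0)^T · S^{-1} · (x̄ - mu_0):
  S^{-1} · (x̄ - mu_0) = (0.773, 1.1718),
  (x̄ - mu_0)^T · [...] = (4)·(0.773) + (0.8333)·(1.1718) = 4.0685.

Step 5 — scale by n: T² = 6 · 4.0685 = 24.411.

T² ≈ 24.411


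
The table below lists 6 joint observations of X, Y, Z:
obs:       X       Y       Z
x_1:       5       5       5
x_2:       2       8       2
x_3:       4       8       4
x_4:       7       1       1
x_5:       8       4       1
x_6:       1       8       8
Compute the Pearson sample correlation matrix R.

Step 1 — column means:
  mean(X) = (5 + 2 + 4 + 7 + 8 + 1) / 6 = 27/6 = 4.5
  mean(Y) = (5 + 8 + 8 + 1 + 4 + 8) / 6 = 34/6 = 5.6667
  mean(Z) = (5 + 2 + 4 + 1 + 1 + 8) / 6 = 21/6 = 3.5

Step 2 — sample variances and covariances s[i,j] = (1/(n-1)) · Σ_k (x_{k,i} - mean_i) · (x_{k,j} - mean_j), with n-1 = 5:
  s[X,X] = ((0.5)·(0.5) + (-2.5)·(-2.5) + (-0.5)·(-0.5) + (2.5)·(2.5) + (3.5)·(3.5) + (-3.5)·(-3.5)) / 5 = 37.5/5 = 7.5
  s[X,Y] = ((0.5)·(-0.6667) + (-2.5)·(2.3333) + (-0.5)·(2.3333) + (2.5)·(-4.6667) + (3.5)·(-1.6667) + (-3.5)·(2.3333)) / 5 = -33/5 = -6.6
  s[X,Z] = ((0.5)·(1.5) + (-2.5)·(-1.5) + (-0.5)·(0.5) + (2.5)·(-2.5) + (3.5)·(-2.5) + (-3.5)·(4.5)) / 5 = -26.5/5 = -5.3
  s[Y,Y] = ((-0.6667)·(-0.6667) + (2.3333)·(2.3333) + (2.3333)·(2.3333) + (-4.6667)·(-4.6667) + (-1.6667)·(-1.6667) + (2.3333)·(2.3333)) / 5 = 41.3333/5 = 8.2667
  s[Y,Z] = ((-0.6667)·(1.5) + (2.3333)·(-1.5) + (2.3333)·(0.5) + (-4.6667)·(-2.5) + (-1.6667)·(-2.5) + (2.3333)·(4.5)) / 5 = 23/5 = 4.6
  s[Z,Z] = ((1.5)·(1.5) + (-1.5)·(-1.5) + (0.5)·(0.5) + (-2.5)·(-2.5) + (-2.5)·(-2.5) + (4.5)·(4.5)) / 5 = 37.5/5 = 7.5
  Sample standard deviations s_i = √(s[i,i]):
  s(X) = √(7.5) = 2.7386
  s(Y) = √(8.2667) = 2.8752
  s(Z) = √(7.5) = 2.7386

Step 3 — r_{ij} = s_{ij} / (s_i · s_j):
  r[X,X] = 1 (diagonal).
  r[X,Y] = -6.6 / (2.7386 · 2.8752) = -6.6 / 7.874 = -0.8382
  r[X,Z] = -5.3 / (2.7386 · 2.7386) = -5.3 / 7.5 = -0.7067
  r[Y,Y] = 1 (diagonal).
  r[Y,Z] = 4.6 / (2.8752 · 2.7386) = 4.6 / 7.874 = 0.5842
  r[Z,Z] = 1 (diagonal).

R is symmetric with unit diagonal. Assembling:

R = [[1, -0.8382, -0.7067],
 [-0.8382, 1, 0.5842],
 [-0.7067, 0.5842, 1]]


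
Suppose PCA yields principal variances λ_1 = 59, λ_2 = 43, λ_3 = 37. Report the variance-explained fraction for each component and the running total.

Step 1 — total variance = trace(Sigma) = Σ λ_i = 59 + 43 + 37 = 139.

Step 2 — fraction explained by component i = λ_i / Σ λ:
  PC1: 59/139 = 0.4245
  PC2: 43/139 = 0.3094
  PC3: 37/139 = 0.2662

Step 3 — cumulative fraction after k components = (λ_1 + ... + λ_k) / Σ λ:
  k = 1: 59/139 = 0.4245
  k = 2: (59 + 43)/139 = 102/139 = 0.7338
  k = 3: (59 + 43 + 37)/139 = 139/139 = 1

Summary (fraction, with percent):

explained: PC1 0.4245 (42.45%), PC2 0.3094 (30.94%), PC3 0.2662 (26.62%);  cumulative: 0.4245, 0.7338, 1


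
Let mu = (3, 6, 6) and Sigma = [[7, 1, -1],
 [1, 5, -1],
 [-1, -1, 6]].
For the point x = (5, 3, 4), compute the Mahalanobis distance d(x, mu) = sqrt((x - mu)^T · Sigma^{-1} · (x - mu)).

Step 1 — centre the observation: (x - mu) = (2, -3, -2).

Step 2 — invert Sigma (cofactor / det for 3×3, or solve directly):
  Sigma^{-1} = [[0.1495, -0.0258, 0.0206],
 [-0.0258, 0.2113, 0.0309],
 [0.0206, 0.0309, 0.1753]].

Step 3 — form the quadratic (x - mu)^T · Sigma^{-1} · (x - mu):
  Sigma^{-1} · (x - mu) = (0.3351, -0.7474, -0.4021).
  (x - mu)^T · [Sigma^{-1} · (x - mu)] = (2)·(0.3351) + (-3)·(-0.7474) + (-2)·(-0.4021) = 3.7165.

Step 4 — take square root: d = √(3.7165) ≈ 1.9278.

d(x, mu) = √(3.7165) ≈ 1.9278


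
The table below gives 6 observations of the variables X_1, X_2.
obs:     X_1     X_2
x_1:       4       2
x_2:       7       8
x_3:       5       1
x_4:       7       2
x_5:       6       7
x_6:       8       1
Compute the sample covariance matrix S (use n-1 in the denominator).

Step 1 — column means:
  mean(X_1) = (4 + 7 + 5 + 7 + 6 + 8) / 6 = 37/6 = 6.1667
  mean(X_2) = (2 + 8 + 1 + 2 + 7 + 1) / 6 = 21/6 = 3.5

Step 2 — sample covariance S[i,j] = (1/(n-1)) · Σ_k (x_{k,i} - mean_i) · (x_{k,j} - mean_j), with n-1 = 5.
  S[X_1,X_1] = ((-2.1667)·(-2.1667) + (0.8333)·(0.8333) + (-1.1667)·(-1.1667) + (0.8333)·(0.8333) + (-0.1667)·(-0.1667) + (1.8333)·(1.8333)) / 5 = 10.8333/5 = 2.1667
  S[X_1,X_2] = ((-2.1667)·(-1.5) + (0.8333)·(4.5) + (-1.1667)·(-2.5) + (0.8333)·(-1.5) + (-0.1667)·(3.5) + (1.8333)·(-2.5)) / 5 = 3.5/5 = 0.7
  S[X_2,X_2] = ((-1.5)·(-1.5) + (4.5)·(4.5) + (-2.5)·(-2.5) + (-1.5)·(-1.5) + (3.5)·(3.5) + (-2.5)·(-2.5)) / 5 = 49.5/5 = 9.9

S is symmetric (S[j,i] = S[i,j]). Assembling:

S = [[2.1667, 0.7],
 [0.7, 9.9]]


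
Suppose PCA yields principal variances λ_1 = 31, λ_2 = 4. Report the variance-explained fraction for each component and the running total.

Step 1 — total variance = trace(Sigma) = Σ λ_i = 31 + 4 = 35.

Step 2 — fraction explained by component i = λ_i / Σ λ:
  PC1: 31/35 = 0.8857
  PC2: 4/35 = 0.1143

Step 3 — cumulative fraction after k components = (λ_1 + ... + λ_k) / Σ λ:
  k = 1: 31/35 = 0.8857
  k = 2: (31 + 4)/35 = 35/35 = 1

Summary (fraction, with percent):

explained: PC1 0.8857 (88.57%), PC2 0.1143 (11.43%);  cumulative: 0.8857, 1


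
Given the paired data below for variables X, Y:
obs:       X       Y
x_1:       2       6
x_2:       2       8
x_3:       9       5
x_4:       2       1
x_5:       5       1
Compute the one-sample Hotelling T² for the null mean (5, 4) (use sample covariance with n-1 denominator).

Step 1 — sample mean vector:
  mean(X) = (2 + 2 + 9 + 2 + 5) / 5 = 20/5 = 4
  mean(Y) = (6 + 8 + 5 + 1 + 1) / 5 = 21/5 = 4.2
  x̄ = (4, 4.2),  deviation x̄ - mu_0 = (4, 4.2) - (5, 4) = (-1, 0.2).

Step 2 — sample covariance matrix, S[i,j] = (1/(n-1)) · Σ_k (x_{k,i} - mean_i) · (x_{k,j} - mean_j), divisor n-1 = 4:
  S[X,X] = ((-2)·(-2) + (-2)·(-2) + (5)·(5) + (-2)·(-2) + (1)·(1)) / 4 = 38/4 = 9.5
  S[X,Y] = ((-2)·(1.8) + (-2)·(3.8) + (5)·(0.8) + (-2)·(-3.2) + (1)·(-3.2)) / 4 = -4/4 = -1
  S[Y,Y] = ((1.8)·(1.8) + (3.8)·(3.8) + (0.8)·(0.8) + (-3.2)·(-3.2) + (-3.2)·(-3.2)) / 4 = 38.8/4 = 9.7
  S = [[9.5, -1],
 [-1, 9.7]].

Step 3 — invert S. det(S) = 9.5·9.7 - (-1)² = 91.15.
  S^{-1} = (1/det) · [[d, -b], [-b, a]] = [[0.1064, 0.011],
 [0.011, 0.1042]].

Step 4 — quadratic form (x̄ - mu_0)^T · S^{-1} · (x̄ - mu_0):
  S^{-1} · (x̄ - mu_0) = (-0.1042, 0.0099),
  (x̄ - mu_0)^T · [...] = (-1)·(-0.1042) + (0.2)·(0.0099) = 0.1062.

Step 5 — scale by n: T² = 5 · 0.1062 = 0.531.

T² ≈ 0.531


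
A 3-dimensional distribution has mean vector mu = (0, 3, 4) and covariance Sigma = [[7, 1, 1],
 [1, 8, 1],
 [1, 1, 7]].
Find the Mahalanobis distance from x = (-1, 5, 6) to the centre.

Step 1 — centre the observation: (x - mu) = (-1, 2, 2).

Step 2 — invert Sigma (cofactor / det for 3×3, or solve directly):
  Sigma^{-1} = [[0.1478, -0.0161, -0.0188],
 [-0.0161, 0.129, -0.0161],
 [-0.0188, -0.0161, 0.1478]].

Step 3 — form the quadratic (x - mu)^T · Sigma^{-1} · (x - mu):
  Sigma^{-1} · (x - mu) = (-0.2177, 0.2419, 0.2823).
  (x - mu)^T · [Sigma^{-1} · (x - mu)] = (-1)·(-0.2177) + (2)·(0.2419) + (2)·(0.2823) = 1.2661.

Step 4 — take square root: d = √(1.2661) ≈ 1.1252.

d(x, mu) = √(1.2661) ≈ 1.1252
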